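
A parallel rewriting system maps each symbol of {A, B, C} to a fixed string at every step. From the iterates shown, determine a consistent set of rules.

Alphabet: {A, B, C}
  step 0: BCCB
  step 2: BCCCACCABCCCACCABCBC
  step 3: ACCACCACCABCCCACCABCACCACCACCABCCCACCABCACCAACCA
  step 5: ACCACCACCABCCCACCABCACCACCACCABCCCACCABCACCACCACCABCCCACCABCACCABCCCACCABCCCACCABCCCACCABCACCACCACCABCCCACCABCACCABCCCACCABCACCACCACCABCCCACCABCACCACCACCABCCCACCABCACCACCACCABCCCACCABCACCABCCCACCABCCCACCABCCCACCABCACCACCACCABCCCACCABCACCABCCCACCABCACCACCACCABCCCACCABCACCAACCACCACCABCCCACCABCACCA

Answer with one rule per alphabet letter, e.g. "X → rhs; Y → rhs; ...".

  step 2 ⇒ step 3: BCCCACCABCCCACCABCBC ⇒ A·CCA·CCA·CCA·BC·CCA·CCA·BC·A·CCA·CCA·CCA·BC·CCA·CCA·BC·A·CCA·A·CCA
    A ↦ BC
    B ↦ A
    C ↦ CCA

A->BC, B->A, C->CCA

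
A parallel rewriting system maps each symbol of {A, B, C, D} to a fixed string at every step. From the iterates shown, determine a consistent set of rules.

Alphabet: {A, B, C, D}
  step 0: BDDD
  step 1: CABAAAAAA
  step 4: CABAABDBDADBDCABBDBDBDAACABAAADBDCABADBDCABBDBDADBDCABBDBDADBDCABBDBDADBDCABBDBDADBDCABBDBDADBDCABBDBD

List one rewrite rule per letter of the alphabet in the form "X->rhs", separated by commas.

A->BD, B->CAB, C->AD, D->AA

  step 0 ⇒ step 1: BDDD ⇒ CAB·AA·AA·AA
    B ↦ CAB
    D ↦ AA
    A ↦ BD  (constrained at step 1)
    C ↦ AD  (constrained at step 1)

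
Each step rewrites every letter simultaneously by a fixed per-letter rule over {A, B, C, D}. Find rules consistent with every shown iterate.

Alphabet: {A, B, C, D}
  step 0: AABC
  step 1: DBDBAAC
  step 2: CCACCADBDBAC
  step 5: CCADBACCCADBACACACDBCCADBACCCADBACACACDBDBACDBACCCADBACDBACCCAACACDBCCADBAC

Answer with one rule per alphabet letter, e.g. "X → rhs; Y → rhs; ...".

  step 1 ⇒ step 2: DBDBAAC ⇒ CC·A·CC·A·DB·DB·AC
    A ↦ DB
    B ↦ A
    C ↦ AC
    D ↦ CC

A->DB, B->A, C->AC, D->CC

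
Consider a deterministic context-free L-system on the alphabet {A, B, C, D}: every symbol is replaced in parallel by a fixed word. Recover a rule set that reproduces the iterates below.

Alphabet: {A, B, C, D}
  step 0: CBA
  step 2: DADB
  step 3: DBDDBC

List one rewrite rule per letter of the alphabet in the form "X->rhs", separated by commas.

A->D, B->C, C->A, D->DB

  step 2 ⇒ step 3: DADB ⇒ DB·D·DB·C
    A ↦ D
    B ↦ C
    D ↦ DB
    C ↦ A  (constrained at step 0)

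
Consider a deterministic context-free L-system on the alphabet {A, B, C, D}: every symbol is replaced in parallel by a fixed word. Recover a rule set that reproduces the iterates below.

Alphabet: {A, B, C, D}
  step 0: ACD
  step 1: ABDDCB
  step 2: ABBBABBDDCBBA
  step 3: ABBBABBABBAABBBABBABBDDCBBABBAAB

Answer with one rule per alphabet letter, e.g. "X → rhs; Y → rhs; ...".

  step 2 ⇒ step 3: ABBBABBDDCBBA ⇒ AB·BBA·BBA·BBA·AB·BBA·BBA·B·B·DDC·BBA·BBA·AB
    A ↦ AB
    B ↦ BBA
    C ↦ DDC
    D ↦ B

A->AB, B->BBA, C->DDC, D->B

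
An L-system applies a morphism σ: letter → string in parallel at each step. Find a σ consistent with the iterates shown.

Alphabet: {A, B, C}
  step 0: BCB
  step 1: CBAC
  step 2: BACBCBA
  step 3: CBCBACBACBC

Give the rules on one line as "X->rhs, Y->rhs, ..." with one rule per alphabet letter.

A->BC, B->C, C->BA

  step 2 ⇒ step 3: BACBCBA ⇒ C·BC·BA·C·BA·C·BC
    A ↦ BC
    B ↦ C
    C ↦ BA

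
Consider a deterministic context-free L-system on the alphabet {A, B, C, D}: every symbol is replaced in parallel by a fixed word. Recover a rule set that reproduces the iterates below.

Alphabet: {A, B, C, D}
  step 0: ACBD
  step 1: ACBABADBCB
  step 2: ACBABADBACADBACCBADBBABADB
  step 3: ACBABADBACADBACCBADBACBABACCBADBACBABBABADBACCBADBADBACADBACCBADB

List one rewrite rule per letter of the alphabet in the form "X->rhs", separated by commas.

  step 2 ⇒ step 3: ACBABADBACADBACCBADBBABADB ⇒ AC·BAB·ADB·AC·ADB·AC·CB·ADB·AC·BAB·AC·CB·ADB·AC·BAB·BAB·ADB·AC·CB·ADB·ADB·AC·ADB·AC·CB·ADB
    A ↦ AC
    B ↦ ADB
    C ↦ BAB
    D ↦ CB

A->AC, B->ADB, C->BAB, D->CB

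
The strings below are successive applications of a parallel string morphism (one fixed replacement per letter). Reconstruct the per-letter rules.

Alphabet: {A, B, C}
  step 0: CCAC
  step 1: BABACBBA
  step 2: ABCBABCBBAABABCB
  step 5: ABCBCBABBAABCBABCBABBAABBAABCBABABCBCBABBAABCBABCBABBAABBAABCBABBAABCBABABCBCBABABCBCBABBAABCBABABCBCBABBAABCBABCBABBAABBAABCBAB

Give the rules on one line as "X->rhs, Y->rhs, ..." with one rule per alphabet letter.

  step 1 ⇒ step 2: BABACBBA ⇒ AB·CB·AB·CB·BA·AB·AB·CB
    A ↦ CB
    B ↦ AB
    C ↦ BA

A->CB, B->AB, C->BA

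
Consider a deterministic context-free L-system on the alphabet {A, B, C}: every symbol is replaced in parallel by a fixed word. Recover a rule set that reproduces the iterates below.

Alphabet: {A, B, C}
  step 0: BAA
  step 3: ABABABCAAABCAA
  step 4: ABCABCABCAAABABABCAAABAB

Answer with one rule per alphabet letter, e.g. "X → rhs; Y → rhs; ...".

  step 3 ⇒ step 4: ABABABCAAABCAA ⇒ AB·C·AB·C·AB·C·AA·AB·AB·AB·C·AA·AB·AB
    A ↦ AB
    B ↦ C
    C ↦ AA

A->AB, B->C, C->AA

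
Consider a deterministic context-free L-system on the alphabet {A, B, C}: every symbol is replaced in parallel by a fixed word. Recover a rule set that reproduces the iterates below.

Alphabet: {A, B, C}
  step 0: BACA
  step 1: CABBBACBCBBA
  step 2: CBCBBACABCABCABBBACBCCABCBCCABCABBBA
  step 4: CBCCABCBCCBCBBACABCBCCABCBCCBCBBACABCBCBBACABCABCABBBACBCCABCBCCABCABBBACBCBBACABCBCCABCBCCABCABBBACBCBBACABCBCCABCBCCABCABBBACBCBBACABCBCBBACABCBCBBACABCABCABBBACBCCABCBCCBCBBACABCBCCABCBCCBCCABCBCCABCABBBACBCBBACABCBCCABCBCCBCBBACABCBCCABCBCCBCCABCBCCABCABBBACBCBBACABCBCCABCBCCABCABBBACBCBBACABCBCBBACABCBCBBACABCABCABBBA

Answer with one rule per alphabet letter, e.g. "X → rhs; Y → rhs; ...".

  step 1 ⇒ step 2: CABBBACBCBBA ⇒ CBC·BBA·CAB·CAB·CAB·BBA·CBC·CAB·CBC·CAB·CAB·BBA
    A ↦ BBA
    B ↦ CAB
    C ↦ CBC

A->BBA, B->CAB, C->CBC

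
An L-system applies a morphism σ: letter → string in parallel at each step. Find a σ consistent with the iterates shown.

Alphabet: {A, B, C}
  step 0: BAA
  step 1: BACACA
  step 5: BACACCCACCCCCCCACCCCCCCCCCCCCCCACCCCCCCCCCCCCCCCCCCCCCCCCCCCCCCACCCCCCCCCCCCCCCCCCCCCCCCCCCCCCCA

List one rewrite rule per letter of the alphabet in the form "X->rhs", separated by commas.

  step 0 ⇒ step 1: BAA ⇒ BA·CA·CA
    A ↦ CA
    B ↦ BA
    C ↦ CC  (constrained at step 1)

A->CA, B->BA, C->CC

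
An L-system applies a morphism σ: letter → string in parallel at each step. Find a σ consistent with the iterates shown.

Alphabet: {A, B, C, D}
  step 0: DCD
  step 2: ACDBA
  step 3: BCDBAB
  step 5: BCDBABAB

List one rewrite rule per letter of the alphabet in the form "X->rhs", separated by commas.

  step 2 ⇒ step 3: ACDBA ⇒ B·CD·B·A·B
    A ↦ B
    B ↦ A
    C ↦ CD
    D ↦ B

A->B, B->A, C->CD, D->B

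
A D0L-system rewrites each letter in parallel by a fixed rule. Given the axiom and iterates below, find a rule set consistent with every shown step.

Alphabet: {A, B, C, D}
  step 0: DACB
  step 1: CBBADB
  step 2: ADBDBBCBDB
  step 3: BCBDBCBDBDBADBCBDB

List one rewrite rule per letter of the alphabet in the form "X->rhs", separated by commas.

A->B, B->DB, C->A, D->CB

  step 2 ⇒ step 3: ADBDBBCBDB ⇒ B·CB·DB·CB·DB·DB·A·DB·CB·DB
    A ↦ B
    B ↦ DB
    C ↦ A
    D ↦ CB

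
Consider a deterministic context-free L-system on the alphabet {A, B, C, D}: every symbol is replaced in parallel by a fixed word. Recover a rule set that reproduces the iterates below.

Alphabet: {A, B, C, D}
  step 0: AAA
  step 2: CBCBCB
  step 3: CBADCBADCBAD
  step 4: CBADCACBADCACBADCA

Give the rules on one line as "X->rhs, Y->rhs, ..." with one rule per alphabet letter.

  step 3 ⇒ step 4: CBADCBADCBAD ⇒ CB·AD·C·A·CB·AD·C·A·CB·AD·C·A
    A ↦ C
    B ↦ AD
    C ↦ CB
    D ↦ A

A->C, B->AD, C->CB, D->A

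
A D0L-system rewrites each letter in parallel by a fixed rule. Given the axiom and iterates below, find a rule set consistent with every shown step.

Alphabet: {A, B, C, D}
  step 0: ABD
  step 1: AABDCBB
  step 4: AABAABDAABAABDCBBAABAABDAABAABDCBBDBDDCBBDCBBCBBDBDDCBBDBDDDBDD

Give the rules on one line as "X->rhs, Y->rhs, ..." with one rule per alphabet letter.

A->AAB, B->D, C->DB, D->CBB

  step 0 ⇒ step 1: ABD ⇒ AAB·D·CBB
    A ↦ AAB
    B ↦ D
    D ↦ CBB
    C ↦ DB  (constrained at step 1)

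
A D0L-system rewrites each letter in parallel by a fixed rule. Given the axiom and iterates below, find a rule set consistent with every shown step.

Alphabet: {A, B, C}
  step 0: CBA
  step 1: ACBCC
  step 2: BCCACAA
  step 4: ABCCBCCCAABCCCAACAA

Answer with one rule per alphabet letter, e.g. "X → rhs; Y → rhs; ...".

  step 1 ⇒ step 2: ACBCC ⇒ BCC·A·C·A·A
    A ↦ BCC
    B ↦ C
    C ↦ A

A->BCC, B->C, C->A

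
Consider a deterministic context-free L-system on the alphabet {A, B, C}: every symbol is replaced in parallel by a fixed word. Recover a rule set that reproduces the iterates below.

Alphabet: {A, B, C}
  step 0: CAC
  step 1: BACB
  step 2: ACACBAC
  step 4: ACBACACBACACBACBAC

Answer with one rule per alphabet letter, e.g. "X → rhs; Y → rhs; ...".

A->AC, B->AC, C->B

  step 1 ⇒ step 2: BACB ⇒ AC·AC·B·AC
    A ↦ AC
    B ↦ AC
    C ↦ B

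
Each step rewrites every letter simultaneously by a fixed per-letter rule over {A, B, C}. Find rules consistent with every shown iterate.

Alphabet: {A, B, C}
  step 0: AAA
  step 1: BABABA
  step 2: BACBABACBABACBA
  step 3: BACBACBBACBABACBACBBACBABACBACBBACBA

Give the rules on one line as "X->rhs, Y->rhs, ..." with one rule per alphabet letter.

A->BA, B->BAC, C->CB

  step 2 ⇒ step 3: BACBABACBABACBA ⇒ BAC·BA·CB·BAC·BA·BAC·BA·CB·BAC·BA·BAC·BA·CB·BAC·BA
    A ↦ BA
    B ↦ BAC
    C ↦ CB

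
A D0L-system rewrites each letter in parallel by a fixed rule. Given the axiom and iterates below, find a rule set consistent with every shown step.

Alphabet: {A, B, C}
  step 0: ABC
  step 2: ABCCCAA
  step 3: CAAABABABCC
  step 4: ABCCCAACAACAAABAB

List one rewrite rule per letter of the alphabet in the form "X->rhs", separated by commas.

A->C, B->AA, C->AB

  step 3 ⇒ step 4: CAAABABABCC ⇒ AB·C·C·C·AA·C·AA·C·AA·AB·AB
    A ↦ C
    B ↦ AA
    C ↦ AB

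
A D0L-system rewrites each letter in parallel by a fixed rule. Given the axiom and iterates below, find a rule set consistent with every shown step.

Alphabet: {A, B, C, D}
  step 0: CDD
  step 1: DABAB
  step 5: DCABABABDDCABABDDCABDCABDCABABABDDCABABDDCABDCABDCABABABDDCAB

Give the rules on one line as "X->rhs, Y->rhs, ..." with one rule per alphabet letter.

  step 0 ⇒ step 1: CDD ⇒ D·AB·AB
    C ↦ D
    D ↦ AB
    A ↦ D  (constrained at step 1)
    B ↦ CAB  (constrained at step 1)

A->D, B->CAB, C->D, D->AB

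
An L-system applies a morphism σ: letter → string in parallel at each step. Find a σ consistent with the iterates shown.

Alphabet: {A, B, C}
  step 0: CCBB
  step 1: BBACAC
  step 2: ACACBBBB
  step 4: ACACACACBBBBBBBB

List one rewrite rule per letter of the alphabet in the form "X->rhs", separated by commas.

  step 1 ⇒ step 2: BBACAC ⇒ AC·AC·B·B·B·B
    A ↦ B
    B ↦ AC
    C ↦ B

A->B, B->AC, C->B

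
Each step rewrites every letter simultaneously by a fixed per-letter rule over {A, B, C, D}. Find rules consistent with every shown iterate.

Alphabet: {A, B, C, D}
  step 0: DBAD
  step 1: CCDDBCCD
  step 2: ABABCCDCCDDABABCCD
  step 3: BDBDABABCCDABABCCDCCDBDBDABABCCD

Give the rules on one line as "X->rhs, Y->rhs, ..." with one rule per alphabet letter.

A->B, B->D, C->AB, D->CCD

  step 2 ⇒ step 3: ABABCCDCCDDABABCCD ⇒ B·D·B·D·AB·AB·CCD·AB·AB·CCD·CCD·B·D·B·D·AB·AB·CCD
    A ↦ B
    B ↦ D
    C ↦ AB
    D ↦ CCD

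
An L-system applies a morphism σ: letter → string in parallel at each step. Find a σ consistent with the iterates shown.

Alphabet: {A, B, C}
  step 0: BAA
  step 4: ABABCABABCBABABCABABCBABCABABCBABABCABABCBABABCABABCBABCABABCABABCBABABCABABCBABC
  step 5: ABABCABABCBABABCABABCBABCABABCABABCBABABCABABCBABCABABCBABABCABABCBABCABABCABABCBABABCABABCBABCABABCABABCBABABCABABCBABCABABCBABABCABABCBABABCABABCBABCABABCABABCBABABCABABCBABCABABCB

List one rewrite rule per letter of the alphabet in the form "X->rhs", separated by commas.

  step 4 ⇒ step 5: ABABCABABCBABABCABABCBABCABABCBABABCABABCBABABCABABCBABCABABCABABCBABABCABABCBABC ⇒ AB·ABC·AB·ABC·B·AB·ABC·AB·ABC·B·ABC·AB·ABC·AB·ABC·B·AB·ABC·AB·ABC·B·ABC·AB·ABC·B·AB·ABC·AB·ABC·B·ABC·AB·ABC·AB·ABC·B·AB·ABC·AB·ABC·B·ABC·AB·ABC·AB·ABC·B·AB·ABC·AB·ABC·B·ABC·AB·ABC·B·AB·ABC·AB·ABC·B·AB·ABC·AB·ABC·B·ABC·AB·ABC·AB·ABC·B·AB·ABC·AB·ABC·B·ABC·AB·ABC·B
    A ↦ AB
    B ↦ ABC
    C ↦ B

A->AB, B->ABC, C->B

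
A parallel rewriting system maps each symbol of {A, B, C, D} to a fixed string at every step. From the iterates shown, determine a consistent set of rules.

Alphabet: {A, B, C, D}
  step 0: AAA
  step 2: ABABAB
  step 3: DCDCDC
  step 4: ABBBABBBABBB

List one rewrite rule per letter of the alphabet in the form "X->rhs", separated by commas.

  step 3 ⇒ step 4: DCDCDC ⇒ AB·BB·AB·BB·AB·BB
    C ↦ BB
    D ↦ AB
  step 2 ⇒ step 3: ABABAB ⇒ D·C·D·C·D·C
    A ↦ D
  step 2 ⇒ step 3: ABABAB ⇒ D·C·D·C·D·C
    B ↦ C

A->D, B->C, C->BB, D->AB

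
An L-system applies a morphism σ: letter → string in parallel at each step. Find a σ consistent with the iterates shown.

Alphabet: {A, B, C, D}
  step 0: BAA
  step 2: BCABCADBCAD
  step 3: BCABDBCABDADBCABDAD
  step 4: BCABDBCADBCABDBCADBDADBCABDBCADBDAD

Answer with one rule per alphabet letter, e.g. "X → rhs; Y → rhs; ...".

  step 3 ⇒ step 4: BCABDBCABDADBCABDAD ⇒ BC·A·BD·BC·AD·BC·A·BD·BC·AD·BD·AD·BC·A·BD·BC·AD·BD·AD
    A ↦ BD
    B ↦ BC
    C ↦ A
    D ↦ AD

A->BD, B->BC, C->A, D->AD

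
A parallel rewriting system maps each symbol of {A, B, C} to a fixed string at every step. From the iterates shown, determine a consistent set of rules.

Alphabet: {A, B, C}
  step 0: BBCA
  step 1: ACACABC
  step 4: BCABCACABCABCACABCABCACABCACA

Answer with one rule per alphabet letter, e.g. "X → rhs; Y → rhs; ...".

  step 0 ⇒ step 1: BBCA ⇒ AC·AC·A·BC
    A ↦ BC
    B ↦ AC
    C ↦ A

A->BC, B->AC, C->A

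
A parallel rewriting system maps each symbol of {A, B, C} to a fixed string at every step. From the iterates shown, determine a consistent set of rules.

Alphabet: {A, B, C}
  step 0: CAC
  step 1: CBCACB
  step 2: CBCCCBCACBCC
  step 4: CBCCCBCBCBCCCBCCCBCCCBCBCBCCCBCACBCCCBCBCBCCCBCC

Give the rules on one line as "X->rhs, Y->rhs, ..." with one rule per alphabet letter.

A->CA, B->CC, C->CB

  step 1 ⇒ step 2: CBCACB ⇒ CB·CC·CB·CA·CB·CC
    A ↦ CA
    B ↦ CC
    C ↦ CB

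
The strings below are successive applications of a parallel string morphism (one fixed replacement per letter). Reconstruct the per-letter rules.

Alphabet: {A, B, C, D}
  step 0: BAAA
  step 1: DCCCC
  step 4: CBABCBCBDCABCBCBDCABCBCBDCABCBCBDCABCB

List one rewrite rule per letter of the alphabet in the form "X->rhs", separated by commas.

A->C, B->DC, C->CB, D->AB

  step 0 ⇒ step 1: BAAA ⇒ DC·C·C·C
    A ↦ C
    B ↦ DC
    C ↦ CB  (constrained at step 1)
    D ↦ AB  (constrained at step 1)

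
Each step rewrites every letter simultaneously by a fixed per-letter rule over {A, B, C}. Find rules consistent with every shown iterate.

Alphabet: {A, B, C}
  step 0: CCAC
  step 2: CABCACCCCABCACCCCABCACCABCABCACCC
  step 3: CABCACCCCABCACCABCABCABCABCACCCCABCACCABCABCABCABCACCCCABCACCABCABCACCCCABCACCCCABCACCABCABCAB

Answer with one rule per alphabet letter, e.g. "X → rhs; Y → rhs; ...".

A->CAC, B->CC, C->CAB

  step 2 ⇒ step 3: CABCACCCCABCACCCCABCACCABCABCACCC ⇒ CAB·CAC·CC·CAB·CAC·CAB·CAB·CAB·CAB·CAC·CC·CAB·CAC·CAB·CAB·CAB·CAB·CAC·CC·CAB·CAC·CAB·CAB·CAC·CC·CAB·CAC·CC·CAB·CAC·CAB·CAB·CAB
    A ↦ CAC
    B ↦ CC
    C ↦ CAB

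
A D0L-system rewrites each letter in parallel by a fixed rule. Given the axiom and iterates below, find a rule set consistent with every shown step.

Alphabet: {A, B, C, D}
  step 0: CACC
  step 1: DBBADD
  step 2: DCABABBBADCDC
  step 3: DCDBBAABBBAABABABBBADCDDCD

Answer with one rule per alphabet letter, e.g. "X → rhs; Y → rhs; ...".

A->BBA, B->AB, C->D, D->DC

  step 2 ⇒ step 3: DCABABBBADCDC ⇒ DC·D·BBA·AB·BBA·AB·AB·AB·BBA·DC·D·DC·D
    A ↦ BBA
    B ↦ AB
    C ↦ D
    D ↦ DC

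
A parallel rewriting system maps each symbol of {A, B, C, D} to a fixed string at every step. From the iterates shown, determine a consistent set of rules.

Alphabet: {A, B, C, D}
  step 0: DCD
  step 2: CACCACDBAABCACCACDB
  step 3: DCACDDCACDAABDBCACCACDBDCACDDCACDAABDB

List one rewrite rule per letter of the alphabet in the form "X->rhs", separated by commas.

  step 2 ⇒ step 3: CACCACDBAABCACCACDB ⇒ D·CAC·D·D·CAC·D·AAB·DB·CAC·CAC·DB·D·CAC·D·D·CAC·D·AAB·DB
    A ↦ CAC
    B ↦ DB
    C ↦ D
    D ↦ AAB

A->CAC, B->DB, C->D, D->AAB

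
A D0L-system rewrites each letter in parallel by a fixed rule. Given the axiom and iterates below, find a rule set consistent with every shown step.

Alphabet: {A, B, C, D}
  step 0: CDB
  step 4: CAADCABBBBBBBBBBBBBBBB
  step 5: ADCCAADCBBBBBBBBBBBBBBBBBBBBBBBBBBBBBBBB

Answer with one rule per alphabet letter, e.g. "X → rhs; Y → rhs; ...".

A->C, B->BB, C->AD, D->A

  step 4 ⇒ step 5: CAADCABBBBBBBBBBBBBBBB ⇒ AD·C·C·A·AD·C·BB·BB·BB·BB·BB·BB·BB·BB·BB·BB·BB·BB·BB·BB·BB·BB
    A ↦ C
    B ↦ BB
    C ↦ AD
    D ↦ A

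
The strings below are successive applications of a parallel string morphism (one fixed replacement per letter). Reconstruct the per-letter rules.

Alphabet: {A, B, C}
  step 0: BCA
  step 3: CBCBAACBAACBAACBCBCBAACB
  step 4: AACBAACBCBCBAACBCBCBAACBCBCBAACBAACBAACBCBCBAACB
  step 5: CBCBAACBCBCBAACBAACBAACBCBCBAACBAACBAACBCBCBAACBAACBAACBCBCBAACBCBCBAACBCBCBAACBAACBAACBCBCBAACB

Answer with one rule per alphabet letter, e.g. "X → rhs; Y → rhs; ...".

A->CB, B->CB, C->AA

  step 4 ⇒ step 5: AACBAACBCBCBAACBCBCBAACBCBCBAACBAACBAACBCBCBAACB ⇒ CB·CB·AA·CB·CB·CB·AA·CB·AA·CB·AA·CB·CB·CB·AA·CB·AA·CB·AA·CB·CB·CB·AA·CB·AA·CB·AA·CB·CB·CB·AA·CB·CB·CB·AA·CB·CB·CB·AA·CB·AA·CB·AA·CB·CB·CB·AA·CB
    A ↦ CB
    B ↦ CB
    C ↦ AA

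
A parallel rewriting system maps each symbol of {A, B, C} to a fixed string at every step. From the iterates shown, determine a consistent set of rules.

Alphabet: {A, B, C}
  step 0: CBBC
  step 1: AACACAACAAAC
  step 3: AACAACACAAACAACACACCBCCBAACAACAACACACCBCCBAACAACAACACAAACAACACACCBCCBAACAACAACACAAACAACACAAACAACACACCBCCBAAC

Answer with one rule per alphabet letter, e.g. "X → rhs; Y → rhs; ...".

  step 0 ⇒ step 1: CBBC ⇒ AAC·ACA·ACA·AAC
    B ↦ ACA
    C ↦ AAC
    A ↦ CCB  (constrained at step 1)

A->CCB, B->ACA, C->AAC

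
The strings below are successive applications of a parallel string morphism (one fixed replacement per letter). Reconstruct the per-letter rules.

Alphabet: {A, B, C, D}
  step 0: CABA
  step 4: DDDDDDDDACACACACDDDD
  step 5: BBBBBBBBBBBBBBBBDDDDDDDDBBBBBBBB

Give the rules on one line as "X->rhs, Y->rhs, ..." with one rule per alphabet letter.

  step 4 ⇒ step 5: DDDDDDDDACACACACDDDD ⇒ BB·BB·BB·BB·BB·BB·BB·BB·D·D·D·D·D·D·D·D·BB·BB·BB·BB
    A ↦ D
    C ↦ D
    D ↦ BB
    B ↦ AC  (constrained at step 0)

A->D, B->AC, C->D, D->BB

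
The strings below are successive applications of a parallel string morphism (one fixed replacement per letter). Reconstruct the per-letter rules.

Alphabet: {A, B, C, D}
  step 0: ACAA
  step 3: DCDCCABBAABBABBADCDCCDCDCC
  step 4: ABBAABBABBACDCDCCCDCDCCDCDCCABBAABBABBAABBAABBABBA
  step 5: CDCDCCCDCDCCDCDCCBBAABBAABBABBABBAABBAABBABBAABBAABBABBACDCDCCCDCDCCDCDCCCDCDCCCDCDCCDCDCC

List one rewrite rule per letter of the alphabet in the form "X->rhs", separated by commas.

A->C, B->DC, C->BBA, D->A

  step 4 ⇒ step 5: ABBAABBABBACDCDCCCDCDCCDCDCCABBAABBABBAABBAABBABBA ⇒ C·DC·DC·C·C·DC·DC·C·DC·DC·C·BBA·A·BBA·A·BBA·BBA·BBA·A·BBA·A·BBA·BBA·A·BBA·A·BBA·BBA·C·DC·DC·C·C·DC·DC·C·DC·DC·C·C·DC·DC·C·C·DC·DC·C·DC·DC·C
    A ↦ C
    B ↦ DC
    C ↦ BBA
    D ↦ A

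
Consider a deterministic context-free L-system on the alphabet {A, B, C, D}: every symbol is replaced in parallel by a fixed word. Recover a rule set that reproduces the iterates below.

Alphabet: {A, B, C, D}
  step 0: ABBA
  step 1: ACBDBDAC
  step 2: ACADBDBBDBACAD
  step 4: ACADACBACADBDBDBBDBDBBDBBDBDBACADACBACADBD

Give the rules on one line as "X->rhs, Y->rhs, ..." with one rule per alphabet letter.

  step 1 ⇒ step 2: ACBDBDAC ⇒ AC·AD·BD·B·BD·B·AC·AD
    A ↦ AC
    B ↦ BD
    C ↦ AD
    D ↦ B

A->AC, B->BD, C->AD, D->B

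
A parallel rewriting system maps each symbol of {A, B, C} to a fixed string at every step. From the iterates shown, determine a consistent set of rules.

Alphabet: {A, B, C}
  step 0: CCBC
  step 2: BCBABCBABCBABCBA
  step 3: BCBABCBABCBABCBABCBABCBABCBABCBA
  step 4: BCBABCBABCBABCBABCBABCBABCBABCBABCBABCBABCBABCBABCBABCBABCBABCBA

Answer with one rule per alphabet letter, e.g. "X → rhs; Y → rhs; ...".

A->BA, B->BC, C->BA

  step 3 ⇒ step 4: BCBABCBABCBABCBABCBABCBABCBABCBA ⇒ BC·BA·BC·BA·BC·BA·BC·BA·BC·BA·BC·BA·BC·BA·BC·BA·BC·BA·BC·BA·BC·BA·BC·BA·BC·BA·BC·BA·BC·BA·BC·BA
    A ↦ BA
    B ↦ BC
    C ↦ BA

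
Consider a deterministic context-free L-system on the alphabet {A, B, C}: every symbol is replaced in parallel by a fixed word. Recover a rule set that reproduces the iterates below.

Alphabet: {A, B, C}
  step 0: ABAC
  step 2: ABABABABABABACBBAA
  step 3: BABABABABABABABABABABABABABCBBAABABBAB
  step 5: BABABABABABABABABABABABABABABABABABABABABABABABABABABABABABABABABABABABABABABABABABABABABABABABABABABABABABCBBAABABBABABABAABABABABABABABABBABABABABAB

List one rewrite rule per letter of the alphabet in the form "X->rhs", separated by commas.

A->BAB, B->A, C->CBB

  step 2 ⇒ step 3: ABABABABABABACBBAA ⇒ BAB·A·BAB·A·BAB·A·BAB·A·BAB·A·BAB·A·BAB·CBB·A·A·BAB·BAB
    A ↦ BAB
    B ↦ A
    C ↦ CBB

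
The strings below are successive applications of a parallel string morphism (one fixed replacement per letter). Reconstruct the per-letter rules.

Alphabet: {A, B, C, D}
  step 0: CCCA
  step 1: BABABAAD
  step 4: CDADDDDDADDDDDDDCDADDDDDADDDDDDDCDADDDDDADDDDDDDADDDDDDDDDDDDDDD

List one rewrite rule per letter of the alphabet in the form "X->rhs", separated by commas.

A->AD, B->CD, C->BA, D->DD

  step 0 ⇒ step 1: CCCA ⇒ BA·BA·BA·AD
    A ↦ AD
    C ↦ BA
    B ↦ CD  (constrained at step 1)
    D ↦ DD  (constrained at step 1)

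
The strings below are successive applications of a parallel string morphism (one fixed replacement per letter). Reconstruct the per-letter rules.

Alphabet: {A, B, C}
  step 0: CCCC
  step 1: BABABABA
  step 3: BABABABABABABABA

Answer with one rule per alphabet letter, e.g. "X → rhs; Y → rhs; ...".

A->C, B->C, C->BA

  step 0 ⇒ step 1: CCCC ⇒ BA·BA·BA·BA
    C ↦ BA
    A ↦ C  (constrained at step 1)
    B ↦ C  (constrained at step 1)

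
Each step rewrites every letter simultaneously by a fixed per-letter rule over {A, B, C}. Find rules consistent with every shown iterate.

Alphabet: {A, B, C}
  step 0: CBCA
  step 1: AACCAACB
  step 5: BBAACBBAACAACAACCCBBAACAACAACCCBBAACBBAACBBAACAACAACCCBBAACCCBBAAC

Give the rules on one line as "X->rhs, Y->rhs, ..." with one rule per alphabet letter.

A->B, B->C, C->AAC

  step 0 ⇒ step 1: CBCA ⇒ AAC·C·AAC·B
    A ↦ B
    B ↦ C
    C ↦ AAC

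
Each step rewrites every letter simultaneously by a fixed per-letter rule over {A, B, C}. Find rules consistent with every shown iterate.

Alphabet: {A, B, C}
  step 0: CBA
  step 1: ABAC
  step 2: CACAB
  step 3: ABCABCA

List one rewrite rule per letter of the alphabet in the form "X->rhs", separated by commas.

A->C, B->A, C->AB

  step 2 ⇒ step 3: CACAB ⇒ AB·C·AB·C·A
    A ↦ C
    B ↦ A
    C ↦ AB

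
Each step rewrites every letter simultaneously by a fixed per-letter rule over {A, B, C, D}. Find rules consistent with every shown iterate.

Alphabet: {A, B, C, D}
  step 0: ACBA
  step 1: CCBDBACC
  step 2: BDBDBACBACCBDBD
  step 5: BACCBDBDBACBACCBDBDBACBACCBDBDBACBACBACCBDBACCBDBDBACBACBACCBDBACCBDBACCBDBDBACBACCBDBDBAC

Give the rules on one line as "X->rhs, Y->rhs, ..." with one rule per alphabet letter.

  step 1 ⇒ step 2: CCBDBACC ⇒ BD·BD·BA·C·BA·CC·BD·BD
    A ↦ CC
    B ↦ BA
    C ↦ BD
    D ↦ C

A->CC, B->BA, C->BD, D->C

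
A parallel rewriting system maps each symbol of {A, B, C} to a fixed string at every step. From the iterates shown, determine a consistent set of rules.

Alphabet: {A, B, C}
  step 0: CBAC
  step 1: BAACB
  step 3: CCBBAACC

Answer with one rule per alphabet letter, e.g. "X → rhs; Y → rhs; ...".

A->C, B->AA, C->B

  step 0 ⇒ step 1: CBAC ⇒ B·AA·C·B
    A ↦ C
    B ↦ AA
    C ↦ B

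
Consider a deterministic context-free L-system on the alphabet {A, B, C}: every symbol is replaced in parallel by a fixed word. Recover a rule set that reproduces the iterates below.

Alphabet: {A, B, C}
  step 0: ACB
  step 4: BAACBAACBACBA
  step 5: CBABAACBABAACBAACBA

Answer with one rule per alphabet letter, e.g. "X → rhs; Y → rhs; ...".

A->BA, B->C, C->A

  step 4 ⇒ step 5: BAACBAACBACBA ⇒ C·BA·BA·A·C·BA·BA·A·C·BA·A·C·BA
    A ↦ BA
    B ↦ C
    C ↦ A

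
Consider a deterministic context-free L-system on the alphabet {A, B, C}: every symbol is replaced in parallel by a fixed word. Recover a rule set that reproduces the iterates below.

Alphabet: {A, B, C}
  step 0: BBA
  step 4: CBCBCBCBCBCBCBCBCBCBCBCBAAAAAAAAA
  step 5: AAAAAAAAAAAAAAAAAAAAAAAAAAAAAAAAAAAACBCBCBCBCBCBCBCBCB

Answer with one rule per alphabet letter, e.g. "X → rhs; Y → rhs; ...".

A->CB, B->AA, C->A

  step 4 ⇒ step 5: CBCBCBCBCBCBCBCBCBCBCBCBAAAAAAAAA ⇒ A·AA·A·AA·A·AA·A·AA·A·AA·A·AA·A·AA·A·AA·A·AA·A·AA·A·AA·A·AA·CB·CB·CB·CB·CB·CB·CB·CB·CB
    A ↦ CB
    B ↦ AA
    C ↦ A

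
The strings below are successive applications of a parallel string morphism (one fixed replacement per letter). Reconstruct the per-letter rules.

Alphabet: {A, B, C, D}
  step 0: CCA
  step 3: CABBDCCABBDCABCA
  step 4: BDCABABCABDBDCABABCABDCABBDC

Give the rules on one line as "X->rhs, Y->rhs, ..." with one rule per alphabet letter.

  step 3 ⇒ step 4: CABBDCCABBDCABCA ⇒ BD·C·AB·AB·CA·BD·BD·C·AB·AB·CA·BD·C·AB·BD·C
    A ↦ C
    B ↦ AB
    C ↦ BD
    D ↦ CA

A->C, B->AB, C->BD, D->CA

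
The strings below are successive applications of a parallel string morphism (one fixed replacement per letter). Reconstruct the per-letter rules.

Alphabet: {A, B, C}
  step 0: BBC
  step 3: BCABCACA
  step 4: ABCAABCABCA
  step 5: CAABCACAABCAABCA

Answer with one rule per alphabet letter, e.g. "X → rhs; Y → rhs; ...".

A->CA, B->A, C->B

  step 4 ⇒ step 5: ABCAABCABCA ⇒ CA·A·B·CA·CA·A·B·CA·A·B·CA
    A ↦ CA
    B ↦ A
    C ↦ B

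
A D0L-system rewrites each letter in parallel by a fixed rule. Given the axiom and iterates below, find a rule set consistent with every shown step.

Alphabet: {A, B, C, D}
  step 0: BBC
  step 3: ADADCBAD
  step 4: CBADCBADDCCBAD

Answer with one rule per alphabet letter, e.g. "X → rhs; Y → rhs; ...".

  step 3 ⇒ step 4: ADADCBAD ⇒ CB·AD·CB·AD·D·C·CB·AD
    A ↦ CB
    B ↦ C
    C ↦ D
    D ↦ AD

A->CB, B->C, C->D, D->AD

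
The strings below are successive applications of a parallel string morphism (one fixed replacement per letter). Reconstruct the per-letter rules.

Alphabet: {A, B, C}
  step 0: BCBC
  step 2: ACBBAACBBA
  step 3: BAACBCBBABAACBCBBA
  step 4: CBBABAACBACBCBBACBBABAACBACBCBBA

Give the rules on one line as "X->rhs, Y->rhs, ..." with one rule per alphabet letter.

A->BA, B->CB, C->A

  step 3 ⇒ step 4: BAACBCBBABAACBCBBA ⇒ CB·BA·BA·A·CB·A·CB·CB·BA·CB·BA·BA·A·CB·A·CB·CB·BA
    A ↦ BA
    B ↦ CB
    C ↦ A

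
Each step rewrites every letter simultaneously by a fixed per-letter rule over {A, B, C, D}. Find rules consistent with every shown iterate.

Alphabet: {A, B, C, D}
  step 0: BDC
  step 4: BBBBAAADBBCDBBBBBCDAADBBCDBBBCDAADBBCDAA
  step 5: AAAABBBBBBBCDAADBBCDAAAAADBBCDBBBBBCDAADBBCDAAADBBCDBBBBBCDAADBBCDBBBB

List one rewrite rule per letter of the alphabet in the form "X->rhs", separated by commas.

A->BB, B->A, C->DB, D->BCD

  step 4 ⇒ step 5: BBBBAAADBBCDBBBBBCDAADBBCDBBBCDAADBBCDAA ⇒ A·A·A·A·BB·BB·BB·BCD·A·A·DB·BCD·A·A·A·A·A·DB·BCD·BB·BB·BCD·A·A·DB·BCD·A·A·A·DB·BCD·BB·BB·BCD·A·A·DB·BCD·BB·BB
    A ↦ BB
    B ↦ A
    C ↦ DB
    D ↦ BCD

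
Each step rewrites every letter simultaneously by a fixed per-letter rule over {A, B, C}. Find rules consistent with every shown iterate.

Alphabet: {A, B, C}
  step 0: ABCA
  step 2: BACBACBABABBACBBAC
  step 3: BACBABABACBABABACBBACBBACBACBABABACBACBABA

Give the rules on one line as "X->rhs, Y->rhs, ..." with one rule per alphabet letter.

  step 2 ⇒ step 3: BACBACBABABBACBBAC ⇒ BAC·B·ABA·BAC·B·ABA·BAC·B·BAC·B·BAC·BAC·B·ABA·BAC·BAC·B·ABA
    A ↦ B
    B ↦ BAC
    C ↦ ABA

A->B, B->BAC, C->ABA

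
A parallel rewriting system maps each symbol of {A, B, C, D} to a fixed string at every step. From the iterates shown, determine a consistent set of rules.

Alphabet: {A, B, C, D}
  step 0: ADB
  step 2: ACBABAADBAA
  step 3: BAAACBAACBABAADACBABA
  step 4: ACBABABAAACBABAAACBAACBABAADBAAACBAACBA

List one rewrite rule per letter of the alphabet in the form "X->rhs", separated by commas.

A->BA, B->AC, C->A, D->AD

  step 3 ⇒ step 4: BAAACBAACBABAADACBABA ⇒ AC·BA·BA·BA·A·AC·BA·BA·A·AC·BA·AC·BA·BA·AD·BA·A·AC·BA·AC·BA
    A ↦ BA
    B ↦ AC
    C ↦ A
    D ↦ AD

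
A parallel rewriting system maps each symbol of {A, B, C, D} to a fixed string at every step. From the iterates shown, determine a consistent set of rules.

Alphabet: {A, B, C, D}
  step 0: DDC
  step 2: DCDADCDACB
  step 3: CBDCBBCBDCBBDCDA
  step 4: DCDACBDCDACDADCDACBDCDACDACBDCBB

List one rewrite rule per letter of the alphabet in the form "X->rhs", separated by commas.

A->B, B->CDA, C->D, D->CB

  step 3 ⇒ step 4: CBDCBBCBDCBBDCDA ⇒ D·CDA·CB·D·CDA·CDA·D·CDA·CB·D·CDA·CDA·CB·D·CB·B
    A ↦ B
    B ↦ CDA
    C ↦ D
    D ↦ CB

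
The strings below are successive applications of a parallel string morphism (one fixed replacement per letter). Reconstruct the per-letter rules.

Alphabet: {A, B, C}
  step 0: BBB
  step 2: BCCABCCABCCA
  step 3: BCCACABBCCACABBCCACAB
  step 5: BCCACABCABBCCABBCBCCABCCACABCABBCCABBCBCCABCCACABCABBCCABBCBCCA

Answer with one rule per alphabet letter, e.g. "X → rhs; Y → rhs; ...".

A->B, B->BC, C->CA

  step 2 ⇒ step 3: BCCABCCABCCA ⇒ BC·CA·CA·B·BC·CA·CA·B·BC·CA·CA·B
    A ↦ B
    B ↦ BC
    C ↦ CA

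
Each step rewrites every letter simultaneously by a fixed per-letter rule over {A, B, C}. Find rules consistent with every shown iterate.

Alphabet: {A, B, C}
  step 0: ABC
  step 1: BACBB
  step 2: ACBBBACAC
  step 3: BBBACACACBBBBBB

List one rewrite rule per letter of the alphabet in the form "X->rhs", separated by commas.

A->B, B->AC, C->BB

  step 2 ⇒ step 3: ACBBBACAC ⇒ B·BB·AC·AC·AC·B·BB·B·BB
    A ↦ B
    B ↦ AC
    C ↦ BB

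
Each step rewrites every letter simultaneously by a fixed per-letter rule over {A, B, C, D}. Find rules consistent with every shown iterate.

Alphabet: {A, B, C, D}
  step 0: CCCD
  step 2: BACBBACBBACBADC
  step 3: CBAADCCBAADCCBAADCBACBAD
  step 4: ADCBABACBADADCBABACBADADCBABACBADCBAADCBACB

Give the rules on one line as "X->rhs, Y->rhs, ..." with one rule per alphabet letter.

  step 3 ⇒ step 4: CBAADCCBAADCCBAADCBACBAD ⇒ AD·C·BA·BA·CB·AD·AD·C·BA·BA·CB·AD·AD·C·BA·BA·CB·AD·C·BA·AD·C·BA·CB
    A ↦ BA
    B ↦ C
    C ↦ AD
    D ↦ CB

A->BA, B->C, C->AD, D->CB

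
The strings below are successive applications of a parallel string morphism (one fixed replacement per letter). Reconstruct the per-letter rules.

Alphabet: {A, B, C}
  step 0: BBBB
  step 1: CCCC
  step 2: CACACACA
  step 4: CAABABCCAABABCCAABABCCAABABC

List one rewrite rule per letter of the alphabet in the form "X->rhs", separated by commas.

  step 1 ⇒ step 2: CCCC ⇒ CA·CA·CA·CA
    C ↦ CA
    A ↦ AB  (constrained at step 2)
  step 0 ⇒ step 1: BBBB ⇒ C·C·C·C
    B ↦ C

A->AB, B->C, C->CA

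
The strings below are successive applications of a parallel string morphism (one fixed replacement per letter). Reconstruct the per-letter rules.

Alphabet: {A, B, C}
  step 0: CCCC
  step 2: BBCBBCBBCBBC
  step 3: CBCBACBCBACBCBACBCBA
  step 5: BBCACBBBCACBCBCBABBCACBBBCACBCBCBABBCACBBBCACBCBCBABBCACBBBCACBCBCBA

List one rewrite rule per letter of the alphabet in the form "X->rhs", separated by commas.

A->BBC, B->CB, C->A

  step 2 ⇒ step 3: BBCBBCBBCBBC ⇒ CB·CB·A·CB·CB·A·CB·CB·A·CB·CB·A
    B ↦ CB
    C ↦ A
    A ↦ BBC  (constrained at step 3)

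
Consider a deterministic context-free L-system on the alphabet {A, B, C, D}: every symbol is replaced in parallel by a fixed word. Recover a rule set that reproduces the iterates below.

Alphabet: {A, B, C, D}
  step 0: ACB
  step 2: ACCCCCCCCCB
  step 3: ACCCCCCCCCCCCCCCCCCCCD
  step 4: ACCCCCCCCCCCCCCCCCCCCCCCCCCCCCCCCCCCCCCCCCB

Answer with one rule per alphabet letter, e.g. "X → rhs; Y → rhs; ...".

  step 3 ⇒ step 4: ACCCCCCCCCCCCCCCCCCCCD ⇒ AC·CC·CC·CC·CC·CC·CC·CC·CC·CC·CC·CC·CC·CC·CC·CC·CC·CC·CC·CC·CC·B
    A ↦ AC
    C ↦ CC
    D ↦ B
  step 2 ⇒ step 3: ACCCCCCCCCB ⇒ AC·CC·CC·CC·CC·CC·CC·CC·CC·CC·CD
    B ↦ CD

A->AC, B->CD, C->CC, D->B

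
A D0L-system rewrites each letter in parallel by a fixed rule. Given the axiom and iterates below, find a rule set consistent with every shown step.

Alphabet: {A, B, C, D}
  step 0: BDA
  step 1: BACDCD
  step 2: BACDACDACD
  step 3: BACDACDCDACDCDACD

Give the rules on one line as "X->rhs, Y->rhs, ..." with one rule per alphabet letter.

A->CD, B->BA, C->A, D->CD

  step 2 ⇒ step 3: BACDACDACD ⇒ BA·CD·A·CD·CD·A·CD·CD·A·CD
    A ↦ CD
    B ↦ BA
    C ↦ A
    D ↦ CD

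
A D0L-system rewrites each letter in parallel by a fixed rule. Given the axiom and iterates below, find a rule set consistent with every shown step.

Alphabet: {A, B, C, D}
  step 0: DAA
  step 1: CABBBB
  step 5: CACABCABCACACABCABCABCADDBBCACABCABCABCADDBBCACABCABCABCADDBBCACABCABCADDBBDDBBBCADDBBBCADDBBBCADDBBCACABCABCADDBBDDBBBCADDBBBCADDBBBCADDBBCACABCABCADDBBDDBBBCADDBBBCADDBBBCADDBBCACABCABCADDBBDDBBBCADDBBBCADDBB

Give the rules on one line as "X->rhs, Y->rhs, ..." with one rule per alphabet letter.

  step 0 ⇒ step 1: DAA ⇒ CA·BB·BB
    A ↦ BB
    D ↦ CA
    B ↦ BCA  (constrained at step 1)
    C ↦ DD  (constrained at step 1)

A->BB, B->BCA, C->DD, D->CA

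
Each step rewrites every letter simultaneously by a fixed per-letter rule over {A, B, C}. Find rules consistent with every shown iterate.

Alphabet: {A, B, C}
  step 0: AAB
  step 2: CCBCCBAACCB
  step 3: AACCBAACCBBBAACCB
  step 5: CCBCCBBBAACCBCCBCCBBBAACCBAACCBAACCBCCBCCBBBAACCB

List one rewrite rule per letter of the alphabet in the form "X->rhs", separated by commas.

A->B, B->CCB, C->A

  step 2 ⇒ step 3: CCBCCBAACCB ⇒ A·A·CCB·A·A·CCB·B·B·A·A·CCB
    A ↦ B
    B ↦ CCB
    C ↦ A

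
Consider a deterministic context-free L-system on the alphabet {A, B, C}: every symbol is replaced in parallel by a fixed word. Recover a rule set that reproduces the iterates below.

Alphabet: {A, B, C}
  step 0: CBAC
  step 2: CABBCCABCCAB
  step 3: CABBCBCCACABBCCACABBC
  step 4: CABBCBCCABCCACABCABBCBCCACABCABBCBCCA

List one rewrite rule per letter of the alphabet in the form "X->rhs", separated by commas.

A->B, B->BC, C->CA

  step 3 ⇒ step 4: CABBCBCCACABBCCACABBC ⇒ CA·B·BC·BC·CA·BC·CA·CA·B·CA·B·BC·BC·CA·CA·B·CA·B·BC·BC·CA
    A ↦ B
    B ↦ BC
    C ↦ CA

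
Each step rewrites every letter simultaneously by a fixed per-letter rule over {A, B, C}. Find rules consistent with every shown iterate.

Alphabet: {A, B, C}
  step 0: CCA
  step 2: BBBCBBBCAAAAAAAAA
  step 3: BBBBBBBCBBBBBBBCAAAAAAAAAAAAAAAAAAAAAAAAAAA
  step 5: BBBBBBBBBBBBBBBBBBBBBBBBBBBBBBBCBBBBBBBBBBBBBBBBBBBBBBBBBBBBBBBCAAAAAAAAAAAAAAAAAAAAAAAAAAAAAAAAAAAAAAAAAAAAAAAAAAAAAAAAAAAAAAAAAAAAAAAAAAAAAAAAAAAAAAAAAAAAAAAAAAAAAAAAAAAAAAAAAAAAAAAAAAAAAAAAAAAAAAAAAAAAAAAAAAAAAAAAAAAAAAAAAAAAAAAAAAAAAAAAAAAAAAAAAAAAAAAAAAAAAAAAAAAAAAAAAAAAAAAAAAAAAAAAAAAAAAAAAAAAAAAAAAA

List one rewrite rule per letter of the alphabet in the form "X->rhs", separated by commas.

A->AAA, B->BB, C->BC

  step 2 ⇒ step 3: BBBCBBBCAAAAAAAAA ⇒ BB·BB·BB·BC·BB·BB·BB·BC·AAA·AAA·AAA·AAA·AAA·AAA·AAA·AAA·AAA
    A ↦ AAA
    B ↦ BB
    C ↦ BC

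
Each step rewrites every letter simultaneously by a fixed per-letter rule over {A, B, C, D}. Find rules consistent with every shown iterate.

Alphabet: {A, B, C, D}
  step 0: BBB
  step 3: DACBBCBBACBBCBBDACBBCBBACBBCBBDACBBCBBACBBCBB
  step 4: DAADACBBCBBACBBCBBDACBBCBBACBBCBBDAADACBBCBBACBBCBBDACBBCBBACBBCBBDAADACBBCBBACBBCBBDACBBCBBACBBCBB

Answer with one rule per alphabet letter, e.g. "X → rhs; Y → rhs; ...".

  step 3 ⇒ step 4: DACBBCBBACBBCBBDACBBCBBACBBCBBDACBBCBBACBBCBB ⇒ DAA·D·A·CBB·CBB·A·CBB·CBB·D·A·CBB·CBB·A·CBB·CBB·DAA·D·A·CBB·CBB·A·CBB·CBB·D·A·CBB·CBB·A·CBB·CBB·DAA·D·A·CBB·CBB·A·CBB·CBB·D·A·CBB·CBB·A·CBB·CBB
    A ↦ D
    B ↦ CBB
    C ↦ A
    D ↦ DAA

A->D, B->CBB, C->A, D->DAA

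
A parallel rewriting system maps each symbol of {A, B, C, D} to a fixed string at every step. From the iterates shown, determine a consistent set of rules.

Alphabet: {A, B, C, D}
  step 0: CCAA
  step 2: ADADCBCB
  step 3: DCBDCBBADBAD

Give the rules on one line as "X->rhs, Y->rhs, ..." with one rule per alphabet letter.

  step 2 ⇒ step 3: ADADCBCB ⇒ D·CB·D·CB·B·AD·B·AD
    A ↦ D
    B ↦ AD
    C ↦ B
    D ↦ CB

A->D, B->AD, C->B, D->CB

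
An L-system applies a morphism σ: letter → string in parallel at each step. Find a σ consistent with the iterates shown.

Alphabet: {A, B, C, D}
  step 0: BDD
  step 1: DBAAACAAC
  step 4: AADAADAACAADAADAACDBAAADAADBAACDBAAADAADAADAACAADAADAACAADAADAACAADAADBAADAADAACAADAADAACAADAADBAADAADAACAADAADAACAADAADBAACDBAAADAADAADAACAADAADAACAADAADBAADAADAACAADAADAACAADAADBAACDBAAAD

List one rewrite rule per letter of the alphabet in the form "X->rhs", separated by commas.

A->AAD, B->DBA, C->B, D->AAC

  step 0 ⇒ step 1: BDD ⇒ DBA·AAC·AAC
    B ↦ DBA
    D ↦ AAC
    A ↦ AAD  (constrained at step 1)
    C ↦ B  (constrained at step 1)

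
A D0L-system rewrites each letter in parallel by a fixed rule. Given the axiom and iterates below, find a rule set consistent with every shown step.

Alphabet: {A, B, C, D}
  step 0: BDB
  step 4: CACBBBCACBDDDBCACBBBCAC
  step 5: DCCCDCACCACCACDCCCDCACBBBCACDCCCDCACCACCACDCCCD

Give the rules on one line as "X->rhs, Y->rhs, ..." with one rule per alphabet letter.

  step 4 ⇒ step 5: CACBBBCACBDDDBCACBBBCAC ⇒ D·CCC·D·CAC·CAC·CAC·D·CCC·D·CAC·B·B·B·CAC·D·CCC·D·CAC·CAC·CAC·D·CCC·D
    A ↦ CCC
    B ↦ CAC
    C ↦ D
    D ↦ B

A->CCC, B->CAC, C->D, D->B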